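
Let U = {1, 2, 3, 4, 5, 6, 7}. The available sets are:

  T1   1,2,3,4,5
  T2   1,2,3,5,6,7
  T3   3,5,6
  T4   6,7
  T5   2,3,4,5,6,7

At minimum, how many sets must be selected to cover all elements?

2

T1, T2 together cover {1, 2, 3, 4, 5, 6, 7} — every element.
No single set contains all 7 elements, so 2 is optimal.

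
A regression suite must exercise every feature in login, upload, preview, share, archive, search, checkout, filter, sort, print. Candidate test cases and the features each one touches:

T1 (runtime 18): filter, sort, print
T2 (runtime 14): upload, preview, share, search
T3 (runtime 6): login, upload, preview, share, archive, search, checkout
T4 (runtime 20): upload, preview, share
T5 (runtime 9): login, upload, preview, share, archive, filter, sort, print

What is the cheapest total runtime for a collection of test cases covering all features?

15

T3, T5 cover every feature at runtime 6 + 9 = 15.
Any cover uses at least 2 test cases; among all covering selections none totals below 15.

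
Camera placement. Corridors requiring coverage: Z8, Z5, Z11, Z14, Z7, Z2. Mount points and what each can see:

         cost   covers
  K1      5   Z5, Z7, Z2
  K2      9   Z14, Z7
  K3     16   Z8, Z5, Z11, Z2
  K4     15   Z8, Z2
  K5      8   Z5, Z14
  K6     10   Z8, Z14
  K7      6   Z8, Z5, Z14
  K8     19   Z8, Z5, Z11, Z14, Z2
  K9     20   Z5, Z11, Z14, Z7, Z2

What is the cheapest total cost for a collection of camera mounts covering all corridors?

K1, K8 cover every corridor at cost 5 + 19 = 24.
Any cover uses at least 2 camera mounts; among all covering selections none totals below 24.

24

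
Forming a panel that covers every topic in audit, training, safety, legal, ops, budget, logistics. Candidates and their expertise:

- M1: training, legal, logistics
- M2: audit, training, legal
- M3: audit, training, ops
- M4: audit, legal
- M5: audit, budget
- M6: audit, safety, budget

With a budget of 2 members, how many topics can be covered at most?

Choosing M1, M6 covers {audit, training, safety, legal, budget, logistics} — 6 topics.
No choice of 2 members does better; here ops is left uncovered.

6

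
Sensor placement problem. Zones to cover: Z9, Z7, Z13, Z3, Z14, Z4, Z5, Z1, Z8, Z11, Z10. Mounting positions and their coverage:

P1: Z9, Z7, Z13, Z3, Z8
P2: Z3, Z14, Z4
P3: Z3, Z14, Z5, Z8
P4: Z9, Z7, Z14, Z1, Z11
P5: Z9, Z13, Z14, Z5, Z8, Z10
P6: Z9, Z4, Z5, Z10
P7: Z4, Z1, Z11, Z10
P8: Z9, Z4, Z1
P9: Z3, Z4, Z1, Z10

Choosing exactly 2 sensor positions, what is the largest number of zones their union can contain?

Choosing P1, P7 covers {Z9, Z7, Z13, Z3, Z4, Z1, Z8, Z11, Z10} — 9 zones.
No choice of 2 sensor positions does better; here Z14, Z5 are left uncovered.

9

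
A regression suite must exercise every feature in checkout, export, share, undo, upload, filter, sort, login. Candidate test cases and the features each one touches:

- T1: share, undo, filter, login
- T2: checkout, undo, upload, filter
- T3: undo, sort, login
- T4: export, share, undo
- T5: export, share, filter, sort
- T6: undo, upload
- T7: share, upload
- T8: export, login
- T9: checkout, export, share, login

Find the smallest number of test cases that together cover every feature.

T1, T2, T5 together cover {checkout, export, share, undo, upload, filter, sort, login} — every feature.
No 2 of the 9 test cases cover everything (all 36 pairs fall short), so 3 is minimum.

3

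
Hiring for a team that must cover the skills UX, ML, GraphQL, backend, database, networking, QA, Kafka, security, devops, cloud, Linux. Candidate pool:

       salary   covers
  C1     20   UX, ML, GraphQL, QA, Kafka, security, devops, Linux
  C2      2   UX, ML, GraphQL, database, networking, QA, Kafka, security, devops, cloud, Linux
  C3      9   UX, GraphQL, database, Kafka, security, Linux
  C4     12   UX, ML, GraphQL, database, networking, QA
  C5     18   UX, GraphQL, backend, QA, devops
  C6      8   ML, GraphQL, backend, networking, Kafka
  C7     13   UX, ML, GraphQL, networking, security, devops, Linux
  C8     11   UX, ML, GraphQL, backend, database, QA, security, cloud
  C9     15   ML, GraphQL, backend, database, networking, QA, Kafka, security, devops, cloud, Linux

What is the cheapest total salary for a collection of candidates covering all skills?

C2, C6 cover every skill at salary 2 + 8 = 10.
Any cover uses at least 2 candidates; among all covering selections none totals below 10.

10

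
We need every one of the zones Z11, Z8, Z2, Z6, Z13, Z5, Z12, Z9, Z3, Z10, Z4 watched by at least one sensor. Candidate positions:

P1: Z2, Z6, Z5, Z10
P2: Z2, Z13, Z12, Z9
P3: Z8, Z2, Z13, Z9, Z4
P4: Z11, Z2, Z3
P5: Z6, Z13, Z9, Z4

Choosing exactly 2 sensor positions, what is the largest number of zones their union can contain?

8

Choosing P1, P3 covers {Z8, Z2, Z6, Z13, Z5, Z9, Z10, Z4} — 8 zones.
No choice of 2 sensor positions does better; here Z11, Z12, Z3 are left uncovered.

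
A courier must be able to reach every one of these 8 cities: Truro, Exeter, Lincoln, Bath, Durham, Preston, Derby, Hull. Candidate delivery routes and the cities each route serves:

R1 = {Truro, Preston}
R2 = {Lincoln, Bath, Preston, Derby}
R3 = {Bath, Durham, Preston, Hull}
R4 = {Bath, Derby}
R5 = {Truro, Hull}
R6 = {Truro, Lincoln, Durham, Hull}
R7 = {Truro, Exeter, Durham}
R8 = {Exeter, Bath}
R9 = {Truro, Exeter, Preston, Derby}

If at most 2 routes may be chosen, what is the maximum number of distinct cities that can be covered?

7

Choosing R2, R6 covers {Truro, Lincoln, Bath, Durham, Preston, Derby, Hull} — 7 cities.
No choice of 2 routes does better; here Exeter is left uncovered.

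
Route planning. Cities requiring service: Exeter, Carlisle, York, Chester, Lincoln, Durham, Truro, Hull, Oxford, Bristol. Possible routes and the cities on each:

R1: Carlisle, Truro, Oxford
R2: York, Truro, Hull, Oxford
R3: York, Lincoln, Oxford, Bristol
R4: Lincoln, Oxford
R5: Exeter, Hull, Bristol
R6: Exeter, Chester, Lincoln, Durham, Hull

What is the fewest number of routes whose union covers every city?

R1, R3, R6 together cover {Exeter, Carlisle, York, Chester, Lincoln, Durham, Truro, Hull, Oxford, Bristol} — every city.
No 2 of the 6 routes cover everything (all 15 pairs fall short), so 3 is minimum.

3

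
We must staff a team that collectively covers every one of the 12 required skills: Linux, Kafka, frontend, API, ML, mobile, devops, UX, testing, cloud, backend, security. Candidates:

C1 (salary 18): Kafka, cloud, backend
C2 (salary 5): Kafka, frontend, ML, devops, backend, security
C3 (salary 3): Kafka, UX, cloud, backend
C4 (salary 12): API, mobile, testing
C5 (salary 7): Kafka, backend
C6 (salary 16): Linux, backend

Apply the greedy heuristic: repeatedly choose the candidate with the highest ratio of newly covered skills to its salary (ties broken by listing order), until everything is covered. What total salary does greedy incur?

36

Pick 1: C3 adds 4 new (Kafka, UX, cloud, backend) at salary 3 (ratio 4/3).
Pick 2: C2 adds 4 new (frontend, ML, devops, security) at salary 5 (ratio 4/5).
Pick 3: C4 adds 3 new (API, mobile, testing) at salary 12 (ratio 3/12).
Pick 4: C6 adds 1 new (Linux) at salary 16 (ratio 1/16).
Greedy total salary: 3 + 5 + 12 + 16 = 36.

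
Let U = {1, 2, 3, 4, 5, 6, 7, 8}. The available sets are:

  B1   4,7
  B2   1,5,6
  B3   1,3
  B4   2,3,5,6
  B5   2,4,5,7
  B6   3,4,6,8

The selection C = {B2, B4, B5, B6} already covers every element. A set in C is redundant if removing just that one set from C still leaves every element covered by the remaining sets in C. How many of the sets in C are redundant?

Drop B2: 1 uncovered — not redundant.
Drop B4: the rest still cover every element — redundant.
Drop B5: 7 uncovered — not redundant.
Drop B6: 8 uncovered — not redundant.
1 redundant: B4.

1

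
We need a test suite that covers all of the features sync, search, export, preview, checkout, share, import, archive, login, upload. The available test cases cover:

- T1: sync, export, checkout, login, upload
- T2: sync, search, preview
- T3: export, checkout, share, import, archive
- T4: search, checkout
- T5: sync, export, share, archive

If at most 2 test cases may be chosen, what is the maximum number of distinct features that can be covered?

Choosing T1, T3 covers {sync, export, checkout, share, import, archive, login, upload} — 8 features.
No choice of 2 test cases does better; here search, preview are left uncovered.

8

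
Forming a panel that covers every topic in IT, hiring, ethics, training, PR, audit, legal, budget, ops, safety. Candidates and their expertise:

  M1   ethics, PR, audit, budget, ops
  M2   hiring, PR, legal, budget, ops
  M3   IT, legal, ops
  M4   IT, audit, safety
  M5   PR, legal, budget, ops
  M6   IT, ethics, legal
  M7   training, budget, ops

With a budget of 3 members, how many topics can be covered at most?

9

Choosing M1, M2, M4 covers {IT, hiring, ethics, PR, audit, legal, budget, ops, safety} — 9 topics.
No choice of 3 members does better; here training is left uncovered.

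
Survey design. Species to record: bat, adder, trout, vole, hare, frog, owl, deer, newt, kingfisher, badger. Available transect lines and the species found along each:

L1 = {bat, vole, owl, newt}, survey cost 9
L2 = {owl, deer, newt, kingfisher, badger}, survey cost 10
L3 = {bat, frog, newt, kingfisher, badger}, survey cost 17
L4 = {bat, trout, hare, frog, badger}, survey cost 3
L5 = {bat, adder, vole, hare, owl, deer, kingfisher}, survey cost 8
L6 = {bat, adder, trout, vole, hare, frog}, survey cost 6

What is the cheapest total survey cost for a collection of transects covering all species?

16

L2, L6 cover every species at survey cost 10 + 6 = 16.
Any cover uses at least 2 transects; among all covering selections none totals below 16.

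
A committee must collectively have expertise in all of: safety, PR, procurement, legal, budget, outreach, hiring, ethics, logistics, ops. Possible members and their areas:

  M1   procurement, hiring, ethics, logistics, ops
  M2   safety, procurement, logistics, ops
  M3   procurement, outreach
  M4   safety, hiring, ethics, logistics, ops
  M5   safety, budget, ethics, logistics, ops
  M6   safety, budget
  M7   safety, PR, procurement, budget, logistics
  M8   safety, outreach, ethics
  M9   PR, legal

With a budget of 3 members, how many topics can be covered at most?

9

Choosing M1, M3, M7 covers {safety, PR, procurement, budget, outreach, hiring, ethics, logistics, ops} — 9 topics.
No choice of 3 members does better; here legal is left uncovered.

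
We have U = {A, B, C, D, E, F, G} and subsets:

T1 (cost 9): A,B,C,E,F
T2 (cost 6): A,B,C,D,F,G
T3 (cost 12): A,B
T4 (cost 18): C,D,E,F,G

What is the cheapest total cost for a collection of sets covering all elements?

T1, T2 cover every element at cost 9 + 6 = 15.
Any cover uses at least 2 sets; among all covering selections none totals below 15.

15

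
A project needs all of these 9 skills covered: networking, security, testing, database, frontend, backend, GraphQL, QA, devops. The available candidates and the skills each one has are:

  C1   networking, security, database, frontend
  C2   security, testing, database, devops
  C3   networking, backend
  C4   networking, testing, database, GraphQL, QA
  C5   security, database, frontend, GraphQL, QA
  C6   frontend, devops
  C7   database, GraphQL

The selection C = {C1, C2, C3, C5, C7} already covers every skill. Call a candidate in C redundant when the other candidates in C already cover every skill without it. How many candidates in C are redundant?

Drop C1: the rest still cover every skill — redundant.
Drop C2: testing, devops uncovered — not redundant.
Drop C3: backend uncovered — not redundant.
Drop C5: QA uncovered — not redundant.
Drop C7: the rest still cover every skill — redundant.
2 redundant: C1, C7.

2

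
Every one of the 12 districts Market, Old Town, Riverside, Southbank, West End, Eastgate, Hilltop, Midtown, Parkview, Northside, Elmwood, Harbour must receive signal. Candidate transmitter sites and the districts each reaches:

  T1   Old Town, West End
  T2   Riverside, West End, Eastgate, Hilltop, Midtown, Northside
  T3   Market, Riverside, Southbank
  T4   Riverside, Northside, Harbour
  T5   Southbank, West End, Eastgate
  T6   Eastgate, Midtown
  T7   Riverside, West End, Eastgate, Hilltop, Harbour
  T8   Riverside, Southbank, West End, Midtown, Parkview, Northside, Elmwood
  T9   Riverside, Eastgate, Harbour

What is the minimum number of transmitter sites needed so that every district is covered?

T1, T3, T7, T8 together cover {Market, Old Town, Riverside, Southbank, West End, Eastgate, Hilltop, Midtown, Parkview, Northside, Elmwood, Harbour} — every district.
No 3 of the 9 transmitter sites cover everything (all 84 triples fall short), so 4 is minimum.

4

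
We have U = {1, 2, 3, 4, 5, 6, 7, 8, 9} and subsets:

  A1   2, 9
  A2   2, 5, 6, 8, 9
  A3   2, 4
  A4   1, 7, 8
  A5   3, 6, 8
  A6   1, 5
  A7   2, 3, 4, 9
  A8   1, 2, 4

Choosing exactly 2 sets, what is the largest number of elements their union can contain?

7

Choosing A2, A4 covers {1, 2, 5, 6, 7, 8, 9} — 7 elements.
No choice of 2 sets does better; here 3, 4 are left uncovered.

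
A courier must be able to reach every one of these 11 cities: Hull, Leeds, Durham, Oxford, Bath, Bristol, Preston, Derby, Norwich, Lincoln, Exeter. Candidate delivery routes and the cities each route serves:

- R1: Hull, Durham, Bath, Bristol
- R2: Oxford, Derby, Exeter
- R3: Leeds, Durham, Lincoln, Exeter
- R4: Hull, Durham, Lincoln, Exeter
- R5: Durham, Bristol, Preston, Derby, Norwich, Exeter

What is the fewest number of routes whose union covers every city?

R1, R2, R3, R5 together cover {Hull, Leeds, Durham, Oxford, Bath, Bristol, Preston, Derby, Norwich, Lincoln, Exeter} — every city.
No 3 of the 5 routes cover everything (all 10 triples fall short), so 4 is minimum.

4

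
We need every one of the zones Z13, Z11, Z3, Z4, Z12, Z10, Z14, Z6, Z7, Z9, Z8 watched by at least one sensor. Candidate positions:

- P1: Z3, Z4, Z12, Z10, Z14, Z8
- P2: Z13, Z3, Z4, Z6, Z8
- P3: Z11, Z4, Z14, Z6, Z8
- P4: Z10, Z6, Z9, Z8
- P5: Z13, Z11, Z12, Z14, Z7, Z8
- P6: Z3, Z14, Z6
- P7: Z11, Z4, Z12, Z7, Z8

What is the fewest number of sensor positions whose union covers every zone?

3

P1, P4, P5 together cover {Z13, Z11, Z3, Z4, Z12, Z10, Z14, Z6, Z7, Z9, Z8} — every zone.
No 2 of the 7 sensor positions cover everything (all 21 pairs fall short), so 3 is minimum.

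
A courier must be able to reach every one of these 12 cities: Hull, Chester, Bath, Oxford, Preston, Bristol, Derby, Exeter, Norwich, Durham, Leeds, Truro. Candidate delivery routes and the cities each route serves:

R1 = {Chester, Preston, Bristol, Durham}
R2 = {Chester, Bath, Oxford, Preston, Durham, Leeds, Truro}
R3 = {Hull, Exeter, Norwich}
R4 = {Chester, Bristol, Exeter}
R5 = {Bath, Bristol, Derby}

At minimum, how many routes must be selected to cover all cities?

R2, R3, R5 together cover {Hull, Chester, Bath, Oxford, Preston, Bristol, Derby, Exeter, Norwich, Durham, Leeds, Truro} — every city.
No 2 of the 5 routes cover everything (all 10 pairs fall short), so 3 is minimum.

3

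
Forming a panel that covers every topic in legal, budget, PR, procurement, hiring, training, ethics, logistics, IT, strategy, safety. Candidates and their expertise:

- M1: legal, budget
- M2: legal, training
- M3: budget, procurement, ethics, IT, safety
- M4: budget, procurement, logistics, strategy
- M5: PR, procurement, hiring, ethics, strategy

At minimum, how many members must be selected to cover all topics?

M2, M3, M4, M5 together cover {legal, budget, PR, procurement, hiring, training, ethics, logistics, IT, strategy, safety} — every topic.
No 3 of the 5 members cover everything (all 10 triples fall short), so 4 is minimum.

4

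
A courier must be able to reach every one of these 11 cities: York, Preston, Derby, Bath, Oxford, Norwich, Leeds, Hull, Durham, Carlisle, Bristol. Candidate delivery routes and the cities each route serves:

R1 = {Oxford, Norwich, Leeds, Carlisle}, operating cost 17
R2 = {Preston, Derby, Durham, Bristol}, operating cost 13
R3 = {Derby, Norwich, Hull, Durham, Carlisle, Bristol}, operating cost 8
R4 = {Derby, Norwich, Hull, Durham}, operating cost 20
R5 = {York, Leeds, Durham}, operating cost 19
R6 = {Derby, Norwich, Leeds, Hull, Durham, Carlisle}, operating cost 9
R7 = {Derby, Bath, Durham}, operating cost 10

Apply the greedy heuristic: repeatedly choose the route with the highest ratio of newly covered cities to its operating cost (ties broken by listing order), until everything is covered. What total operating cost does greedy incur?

67

Pick 1: R3 adds 6 new (Derby, Norwich, Hull, Durham, Carlisle, Bristol) at operating cost 8 (ratio 6/8).
Pick 2: R1 adds 2 new (Oxford, Leeds) at operating cost 17 (ratio 2/17).
Pick 3: R7 adds 1 new (Bath) at operating cost 10 (ratio 1/10).
Pick 4: R2 adds 1 new (Preston) at operating cost 13 (ratio 1/13).
Pick 5: R5 adds 1 new (York) at operating cost 19 (ratio 1/19).
Greedy total operating cost: 8 + 17 + 10 + 13 + 19 = 67.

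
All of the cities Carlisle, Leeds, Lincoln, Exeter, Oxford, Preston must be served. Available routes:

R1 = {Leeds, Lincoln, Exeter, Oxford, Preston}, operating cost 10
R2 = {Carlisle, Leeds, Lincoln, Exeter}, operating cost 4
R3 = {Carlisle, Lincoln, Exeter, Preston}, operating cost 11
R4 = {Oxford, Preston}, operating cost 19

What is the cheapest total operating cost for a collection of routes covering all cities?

14

R1, R2 cover every city at operating cost 10 + 4 = 14.
Any cover uses at least 2 routes; among all covering selections none totals below 14.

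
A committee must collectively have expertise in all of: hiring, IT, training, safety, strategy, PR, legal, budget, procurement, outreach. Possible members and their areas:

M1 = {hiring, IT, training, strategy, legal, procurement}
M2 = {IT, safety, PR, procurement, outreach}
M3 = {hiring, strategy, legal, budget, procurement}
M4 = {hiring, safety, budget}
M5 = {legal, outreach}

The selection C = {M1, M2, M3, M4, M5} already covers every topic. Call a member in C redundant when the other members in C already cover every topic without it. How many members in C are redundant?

3

Drop M1: training uncovered — not redundant.
Drop M2: PR uncovered — not redundant.
Drop M3: the rest still cover every topic — redundant.
Drop M4: the rest still cover every topic — redundant.
Drop M5: the rest still cover every topic — redundant.
3 redundant: M3, M4, M5.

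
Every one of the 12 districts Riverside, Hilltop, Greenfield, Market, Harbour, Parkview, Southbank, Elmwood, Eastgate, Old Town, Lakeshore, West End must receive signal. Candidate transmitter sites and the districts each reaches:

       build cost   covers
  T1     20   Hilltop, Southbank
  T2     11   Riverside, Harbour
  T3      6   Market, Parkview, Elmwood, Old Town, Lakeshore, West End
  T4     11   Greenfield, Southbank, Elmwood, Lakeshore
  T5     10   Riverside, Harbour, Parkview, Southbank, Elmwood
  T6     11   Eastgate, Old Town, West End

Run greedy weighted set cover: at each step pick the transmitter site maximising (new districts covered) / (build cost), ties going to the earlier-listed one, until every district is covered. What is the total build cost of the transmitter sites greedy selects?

58

Pick 1: T3 adds 6 new (Market, Parkview, Elmwood, Old Town, Lakeshore, West End) at build cost 6 (ratio 6/6).
Pick 2: T5 adds 3 new (Riverside, Harbour, Southbank) at build cost 10 (ratio 3/10).
Pick 3: T4 adds 1 new (Greenfield) at build cost 11 (ratio 1/11).
Pick 4: T6 adds 1 new (Eastgate) at build cost 11 (ratio 1/11).
Pick 5: T1 adds 1 new (Hilltop) at build cost 20 (ratio 1/20).
Greedy total build cost: 6 + 10 + 11 + 11 + 20 = 58.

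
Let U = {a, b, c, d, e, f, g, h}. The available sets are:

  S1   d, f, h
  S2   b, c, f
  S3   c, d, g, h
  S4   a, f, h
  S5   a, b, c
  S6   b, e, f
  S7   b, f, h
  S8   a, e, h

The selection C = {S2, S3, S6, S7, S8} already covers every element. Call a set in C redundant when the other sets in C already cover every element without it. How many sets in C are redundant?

3

Drop S2: the rest still cover every element — redundant.
Drop S3: d, g uncovered — not redundant.
Drop S6: the rest still cover every element — redundant.
Drop S7: the rest still cover every element — redundant.
Drop S8: a uncovered — not redundant.
3 redundant: S2, S6, S7.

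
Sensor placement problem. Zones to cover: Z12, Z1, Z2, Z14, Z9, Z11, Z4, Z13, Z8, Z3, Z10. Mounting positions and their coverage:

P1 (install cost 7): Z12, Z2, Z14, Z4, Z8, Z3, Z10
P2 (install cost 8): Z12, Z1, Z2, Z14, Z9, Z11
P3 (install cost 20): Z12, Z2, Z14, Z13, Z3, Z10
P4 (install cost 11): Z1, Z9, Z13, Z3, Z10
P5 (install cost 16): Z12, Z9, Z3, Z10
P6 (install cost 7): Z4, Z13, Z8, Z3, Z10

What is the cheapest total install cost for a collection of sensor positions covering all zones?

15

P2, P6 cover every zone at install cost 8 + 7 = 15.
Any cover uses at least 2 sensor positions; among all covering selections none totals below 15.
Greedy by coverage-per-install cost would pick P1, P2, P6 for 22 — worse than the optimum 15.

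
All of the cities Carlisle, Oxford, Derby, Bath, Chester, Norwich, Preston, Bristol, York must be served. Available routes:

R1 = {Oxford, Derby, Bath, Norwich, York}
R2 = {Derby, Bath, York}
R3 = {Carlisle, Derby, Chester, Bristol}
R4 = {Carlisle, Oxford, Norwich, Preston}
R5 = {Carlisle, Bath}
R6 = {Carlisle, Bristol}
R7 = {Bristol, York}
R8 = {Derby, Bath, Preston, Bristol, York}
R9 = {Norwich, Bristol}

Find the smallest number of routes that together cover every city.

3

R1, R3, R4 together cover {Carlisle, Oxford, Derby, Bath, Chester, Norwich, Preston, Bristol, York} — every city.
No 2 of the 9 routes cover everything (all 36 pairs fall short), so 3 is minimum.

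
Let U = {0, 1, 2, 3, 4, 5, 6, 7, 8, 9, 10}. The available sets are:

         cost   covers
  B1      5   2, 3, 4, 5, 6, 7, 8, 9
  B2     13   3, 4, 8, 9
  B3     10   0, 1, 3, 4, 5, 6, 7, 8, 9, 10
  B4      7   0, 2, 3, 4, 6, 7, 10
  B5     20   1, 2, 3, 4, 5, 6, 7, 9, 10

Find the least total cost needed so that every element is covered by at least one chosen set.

B1, B3 cover every element at cost 5 + 10 = 15.
Any cover uses at least 2 sets; among all covering selections none totals below 15.

15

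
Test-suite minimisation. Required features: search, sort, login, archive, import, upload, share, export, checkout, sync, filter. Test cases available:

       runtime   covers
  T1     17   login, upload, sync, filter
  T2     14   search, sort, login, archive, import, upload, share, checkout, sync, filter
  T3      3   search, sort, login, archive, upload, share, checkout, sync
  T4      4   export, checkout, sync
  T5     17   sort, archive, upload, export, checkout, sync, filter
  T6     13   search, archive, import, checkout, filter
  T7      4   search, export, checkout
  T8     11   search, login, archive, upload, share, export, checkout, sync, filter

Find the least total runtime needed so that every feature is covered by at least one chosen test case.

18

T2, T4 cover every feature at runtime 14 + 4 = 18.
Any cover uses at least 2 test cases; among all covering selections none totals below 18.
Greedy by coverage-per-runtime would pick T3, T4, T6 for 20 — worse than the optimum 18.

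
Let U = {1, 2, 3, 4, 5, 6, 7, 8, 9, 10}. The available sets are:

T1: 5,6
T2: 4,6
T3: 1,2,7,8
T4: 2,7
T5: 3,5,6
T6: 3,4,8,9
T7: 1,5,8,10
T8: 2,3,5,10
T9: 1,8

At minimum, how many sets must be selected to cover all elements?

4

T1, T3, T6, T7 together cover {1, 2, 3, 4, 5, 6, 7, 8, 9, 10} — every element.
No 3 of the 9 sets cover everything (all 84 triples fall short), so 4 is minimum.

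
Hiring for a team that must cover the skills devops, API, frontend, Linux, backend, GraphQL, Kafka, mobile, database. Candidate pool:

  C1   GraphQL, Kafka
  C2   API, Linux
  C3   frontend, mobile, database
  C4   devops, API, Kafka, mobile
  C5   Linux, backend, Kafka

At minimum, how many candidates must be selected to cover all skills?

4

C1, C3, C4, C5 together cover {devops, API, frontend, Linux, backend, GraphQL, Kafka, mobile, database} — every skill.
No 3 of the 5 candidates cover everything (all 10 triples fall short), so 4 is minimum.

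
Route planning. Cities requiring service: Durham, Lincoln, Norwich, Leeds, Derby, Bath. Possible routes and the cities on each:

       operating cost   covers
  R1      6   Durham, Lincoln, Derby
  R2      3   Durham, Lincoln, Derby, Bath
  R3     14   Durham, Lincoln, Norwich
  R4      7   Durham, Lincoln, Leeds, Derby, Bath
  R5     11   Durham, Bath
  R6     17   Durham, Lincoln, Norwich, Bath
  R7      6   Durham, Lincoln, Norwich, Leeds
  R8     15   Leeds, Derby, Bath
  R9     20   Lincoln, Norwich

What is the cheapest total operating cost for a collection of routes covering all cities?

R2, R7 cover every city at operating cost 3 + 6 = 9.
Any cover uses at least 2 routes; among all covering selections none totals below 9.

9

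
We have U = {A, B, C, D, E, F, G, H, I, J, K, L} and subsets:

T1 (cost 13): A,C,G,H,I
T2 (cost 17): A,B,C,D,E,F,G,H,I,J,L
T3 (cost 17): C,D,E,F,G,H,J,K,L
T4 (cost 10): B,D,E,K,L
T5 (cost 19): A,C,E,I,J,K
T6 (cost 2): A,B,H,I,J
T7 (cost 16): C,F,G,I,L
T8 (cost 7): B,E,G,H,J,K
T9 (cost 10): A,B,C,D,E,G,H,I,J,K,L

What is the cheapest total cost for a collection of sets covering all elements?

19

T3, T6 cover every element at cost 17 + 2 = 19.
Any cover uses at least 2 sets; among all covering selections none totals below 19.
Greedy by coverage-per-cost would pick T6, T9, T7 for 28 — worse than the optimum 19.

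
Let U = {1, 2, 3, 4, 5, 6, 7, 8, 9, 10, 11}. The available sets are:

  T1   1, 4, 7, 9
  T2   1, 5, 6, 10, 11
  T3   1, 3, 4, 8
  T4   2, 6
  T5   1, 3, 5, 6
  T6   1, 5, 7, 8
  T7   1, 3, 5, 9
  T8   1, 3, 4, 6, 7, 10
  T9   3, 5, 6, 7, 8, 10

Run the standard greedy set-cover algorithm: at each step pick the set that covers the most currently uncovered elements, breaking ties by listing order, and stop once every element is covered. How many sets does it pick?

5

Pick 1: T8 covers 6 new elements (1, 3, 4, 6, 7, 10).
Pick 2: T2 covers 2 new elements (5, 11).
Pick 3: T1 covers 1 new elements (9).
Pick 4: T3 covers 1 new elements (8).
Pick 5: T4 covers 1 new elements (2).
Greedy uses 5 sets. (The true minimum is 4.)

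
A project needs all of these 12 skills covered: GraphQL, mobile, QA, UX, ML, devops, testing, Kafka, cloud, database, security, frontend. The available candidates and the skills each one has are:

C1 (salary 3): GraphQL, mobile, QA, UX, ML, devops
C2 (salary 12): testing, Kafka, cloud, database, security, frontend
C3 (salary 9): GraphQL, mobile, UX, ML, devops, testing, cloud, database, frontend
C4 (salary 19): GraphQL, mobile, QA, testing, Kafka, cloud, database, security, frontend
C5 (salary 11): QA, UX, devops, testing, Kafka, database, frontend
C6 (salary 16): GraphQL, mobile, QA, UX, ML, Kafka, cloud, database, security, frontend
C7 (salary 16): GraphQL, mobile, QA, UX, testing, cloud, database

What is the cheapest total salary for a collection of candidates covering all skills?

15

C1, C2 cover every skill at salary 3 + 12 = 15.
Any cover uses at least 2 candidates; among all covering selections none totals below 15.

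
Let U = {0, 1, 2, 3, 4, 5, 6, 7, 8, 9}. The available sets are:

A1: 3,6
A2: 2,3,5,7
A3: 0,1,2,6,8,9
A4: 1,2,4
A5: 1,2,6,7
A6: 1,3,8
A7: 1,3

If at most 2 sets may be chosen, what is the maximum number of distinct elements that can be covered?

Choosing A2, A3 covers {0, 1, 2, 3, 5, 6, 7, 8, 9} — 9 elements.
No choice of 2 sets does better; here 4 is left uncovered.

9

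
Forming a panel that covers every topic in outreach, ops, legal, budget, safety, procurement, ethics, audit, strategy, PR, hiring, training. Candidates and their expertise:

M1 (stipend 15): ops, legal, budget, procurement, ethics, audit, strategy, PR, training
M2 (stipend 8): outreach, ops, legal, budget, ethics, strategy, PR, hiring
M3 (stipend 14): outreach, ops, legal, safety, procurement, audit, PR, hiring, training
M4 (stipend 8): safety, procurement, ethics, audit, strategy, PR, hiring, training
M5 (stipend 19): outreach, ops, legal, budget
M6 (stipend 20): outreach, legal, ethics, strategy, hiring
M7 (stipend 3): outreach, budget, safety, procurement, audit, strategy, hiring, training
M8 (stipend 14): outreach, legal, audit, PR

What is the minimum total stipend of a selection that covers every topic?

11

M2, M7 cover every topic at stipend 8 + 3 = 11.
Any cover uses at least 2 members; among all covering selections none totals below 11.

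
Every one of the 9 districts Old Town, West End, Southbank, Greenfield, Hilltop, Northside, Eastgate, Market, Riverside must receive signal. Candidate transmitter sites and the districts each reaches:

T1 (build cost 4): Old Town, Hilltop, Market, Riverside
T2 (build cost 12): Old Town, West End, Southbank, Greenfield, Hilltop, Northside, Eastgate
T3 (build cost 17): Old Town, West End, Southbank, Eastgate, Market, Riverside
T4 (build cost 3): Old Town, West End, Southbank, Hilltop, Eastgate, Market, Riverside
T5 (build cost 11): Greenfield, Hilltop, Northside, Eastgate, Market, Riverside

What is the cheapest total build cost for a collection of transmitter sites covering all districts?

14

T4, T5 cover every district at build cost 3 + 11 = 14.
Any cover uses at least 2 transmitter sites; among all covering selections none totals below 14.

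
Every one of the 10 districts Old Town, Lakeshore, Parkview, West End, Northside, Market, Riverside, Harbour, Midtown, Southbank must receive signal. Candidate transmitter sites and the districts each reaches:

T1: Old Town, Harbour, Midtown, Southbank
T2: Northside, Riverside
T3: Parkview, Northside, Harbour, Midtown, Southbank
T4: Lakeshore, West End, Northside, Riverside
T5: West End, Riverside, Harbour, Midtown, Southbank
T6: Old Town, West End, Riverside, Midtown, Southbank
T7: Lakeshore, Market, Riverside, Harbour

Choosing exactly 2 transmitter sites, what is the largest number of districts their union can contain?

8

Choosing T1, T4 covers {Old Town, Lakeshore, West End, Northside, Riverside, Harbour, Midtown, Southbank} — 8 districts.
No choice of 2 transmitter sites does better; here Parkview, Market are left uncovered.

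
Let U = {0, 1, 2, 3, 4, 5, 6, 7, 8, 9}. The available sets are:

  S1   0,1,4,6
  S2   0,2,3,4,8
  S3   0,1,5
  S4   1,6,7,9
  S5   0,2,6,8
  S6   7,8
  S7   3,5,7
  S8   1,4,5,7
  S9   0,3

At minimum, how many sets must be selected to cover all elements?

S2, S3, S4 together cover {0, 1, 2, 3, 4, 5, 6, 7, 8, 9} — every element.
No 2 of the 9 sets cover everything (all 36 pairs fall short), so 3 is minimum.

3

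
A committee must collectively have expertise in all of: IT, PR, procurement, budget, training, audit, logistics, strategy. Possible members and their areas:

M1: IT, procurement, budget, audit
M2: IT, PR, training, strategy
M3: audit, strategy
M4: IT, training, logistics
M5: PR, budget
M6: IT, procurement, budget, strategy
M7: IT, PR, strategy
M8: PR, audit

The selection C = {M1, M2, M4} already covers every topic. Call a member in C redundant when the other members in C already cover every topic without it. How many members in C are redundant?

0

Drop M1: procurement, budget, audit uncovered — not redundant.
Drop M2: PR, strategy uncovered — not redundant.
Drop M4: logistics uncovered — not redundant.
None of the members in C is redundant.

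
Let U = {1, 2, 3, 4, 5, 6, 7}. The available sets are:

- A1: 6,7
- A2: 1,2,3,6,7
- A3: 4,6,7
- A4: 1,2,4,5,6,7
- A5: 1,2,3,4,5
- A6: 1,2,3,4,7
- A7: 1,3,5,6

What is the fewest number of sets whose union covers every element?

A1, A5 together cover {1, 2, 3, 4, 5, 6, 7} — every element.
No single set contains all 7 elements, so 2 is optimal.

2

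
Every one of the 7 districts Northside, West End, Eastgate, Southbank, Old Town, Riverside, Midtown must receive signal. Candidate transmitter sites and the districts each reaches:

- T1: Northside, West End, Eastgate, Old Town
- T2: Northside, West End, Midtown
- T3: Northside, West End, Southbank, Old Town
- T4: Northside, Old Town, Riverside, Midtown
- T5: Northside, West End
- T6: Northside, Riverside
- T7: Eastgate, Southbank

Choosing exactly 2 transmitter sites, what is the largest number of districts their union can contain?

Choosing T1, T4 covers {Northside, West End, Eastgate, Old Town, Riverside, Midtown} — 6 districts.
No choice of 2 transmitter sites does better; here Southbank is left uncovered.

6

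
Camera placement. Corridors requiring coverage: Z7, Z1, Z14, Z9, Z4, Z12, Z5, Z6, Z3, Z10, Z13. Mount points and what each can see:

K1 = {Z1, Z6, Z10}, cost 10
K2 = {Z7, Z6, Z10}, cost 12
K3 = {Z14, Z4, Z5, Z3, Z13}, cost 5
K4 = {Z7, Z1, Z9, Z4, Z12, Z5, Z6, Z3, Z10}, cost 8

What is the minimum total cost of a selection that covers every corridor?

13

K3, K4 cover every corridor at cost 5 + 8 = 13.
Any cover uses at least 2 camera mounts; among all covering selections none totals below 13.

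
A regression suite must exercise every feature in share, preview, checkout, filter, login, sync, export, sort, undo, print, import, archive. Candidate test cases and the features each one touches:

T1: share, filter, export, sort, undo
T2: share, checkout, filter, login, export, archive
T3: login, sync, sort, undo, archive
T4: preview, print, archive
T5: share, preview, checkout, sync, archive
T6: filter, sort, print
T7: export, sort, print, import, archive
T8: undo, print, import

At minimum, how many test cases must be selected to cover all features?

T1, T2, T5, T7 together cover {share, preview, checkout, filter, login, sync, export, sort, undo, print, import, archive} — every feature.
No 3 of the 8 test cases cover everything (all 56 triples fall short), so 4 is minimum.

4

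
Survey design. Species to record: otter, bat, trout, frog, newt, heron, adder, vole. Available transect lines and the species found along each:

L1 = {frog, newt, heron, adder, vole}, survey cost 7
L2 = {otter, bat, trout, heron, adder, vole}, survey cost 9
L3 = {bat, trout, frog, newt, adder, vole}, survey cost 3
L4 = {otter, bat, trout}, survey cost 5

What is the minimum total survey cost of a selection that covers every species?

L1, L4 cover every species at survey cost 7 + 5 = 12.
Any cover uses at least 2 transects; among all covering selections none totals below 12.

12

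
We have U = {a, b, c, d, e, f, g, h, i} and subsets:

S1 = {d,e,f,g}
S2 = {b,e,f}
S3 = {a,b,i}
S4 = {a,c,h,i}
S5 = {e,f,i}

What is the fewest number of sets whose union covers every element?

3

S1, S2, S4 together cover {a, b, c, d, e, f, g, h, i} — every element.
No 2 of the 5 sets cover everything (all 10 pairs fall short), so 3 is minimum.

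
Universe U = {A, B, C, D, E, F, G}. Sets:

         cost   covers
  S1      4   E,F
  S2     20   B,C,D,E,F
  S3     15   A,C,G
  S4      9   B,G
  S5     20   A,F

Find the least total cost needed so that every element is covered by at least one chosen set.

35

S2, S3 cover every element at cost 20 + 15 = 35.
Any cover uses at least 2 sets; among all covering selections none totals below 35.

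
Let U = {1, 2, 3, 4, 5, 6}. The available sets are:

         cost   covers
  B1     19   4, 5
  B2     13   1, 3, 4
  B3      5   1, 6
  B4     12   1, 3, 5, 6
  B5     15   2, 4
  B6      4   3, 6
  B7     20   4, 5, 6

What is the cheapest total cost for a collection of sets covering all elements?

27

B4, B5 cover every element at cost 12 + 15 = 27.
Any cover uses at least 2 sets; among all covering selections none totals below 27.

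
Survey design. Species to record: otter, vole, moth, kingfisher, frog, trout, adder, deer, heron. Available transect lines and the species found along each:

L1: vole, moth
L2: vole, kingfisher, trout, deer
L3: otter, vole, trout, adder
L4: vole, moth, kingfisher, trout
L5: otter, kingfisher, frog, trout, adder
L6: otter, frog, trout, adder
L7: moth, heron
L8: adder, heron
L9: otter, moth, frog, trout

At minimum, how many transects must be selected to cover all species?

3

L2, L5, L7 together cover {otter, vole, moth, kingfisher, frog, trout, adder, deer, heron} — every species.
No 2 of the 9 transects cover everything (all 36 pairs fall short), so 3 is minimum.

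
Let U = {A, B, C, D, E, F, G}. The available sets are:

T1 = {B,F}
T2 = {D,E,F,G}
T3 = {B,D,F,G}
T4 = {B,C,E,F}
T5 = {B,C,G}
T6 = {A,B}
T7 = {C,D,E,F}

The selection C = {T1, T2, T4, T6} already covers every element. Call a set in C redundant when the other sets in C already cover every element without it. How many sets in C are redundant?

1

Drop T1: the rest still cover every element — redundant.
Drop T2: D, G uncovered — not redundant.
Drop T4: C uncovered — not redundant.
Drop T6: A uncovered — not redundant.
1 redundant: T1.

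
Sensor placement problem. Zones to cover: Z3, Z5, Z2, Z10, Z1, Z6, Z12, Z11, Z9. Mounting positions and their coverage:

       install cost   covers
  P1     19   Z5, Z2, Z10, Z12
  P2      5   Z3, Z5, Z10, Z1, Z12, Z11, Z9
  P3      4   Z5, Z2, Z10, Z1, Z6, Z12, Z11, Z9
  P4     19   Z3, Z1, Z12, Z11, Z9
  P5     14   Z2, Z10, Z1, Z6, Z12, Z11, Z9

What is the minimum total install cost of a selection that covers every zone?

P2, P3 cover every zone at install cost 5 + 4 = 9.
Any cover uses at least 2 sensor positions; among all covering selections none totals below 9.

9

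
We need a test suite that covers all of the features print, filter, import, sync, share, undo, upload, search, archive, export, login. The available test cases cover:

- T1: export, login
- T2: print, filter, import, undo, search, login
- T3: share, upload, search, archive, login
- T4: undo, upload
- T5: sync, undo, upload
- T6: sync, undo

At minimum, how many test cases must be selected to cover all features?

4

T1, T2, T3, T5 together cover {print, filter, import, sync, share, undo, upload, search, archive, export, login} — every feature.
No 3 of the 6 test cases cover everything (all 20 triples fall short), so 4 is minimum.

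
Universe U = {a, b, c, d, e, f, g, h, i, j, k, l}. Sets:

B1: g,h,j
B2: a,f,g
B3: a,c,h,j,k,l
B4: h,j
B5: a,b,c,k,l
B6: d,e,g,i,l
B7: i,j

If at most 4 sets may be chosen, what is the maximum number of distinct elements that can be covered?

Choosing B1, B2, B5, B6 covers {a, b, c, d, e, f, g, h, i, j, k, l} — 12 elements.
That is all 12 elements.

12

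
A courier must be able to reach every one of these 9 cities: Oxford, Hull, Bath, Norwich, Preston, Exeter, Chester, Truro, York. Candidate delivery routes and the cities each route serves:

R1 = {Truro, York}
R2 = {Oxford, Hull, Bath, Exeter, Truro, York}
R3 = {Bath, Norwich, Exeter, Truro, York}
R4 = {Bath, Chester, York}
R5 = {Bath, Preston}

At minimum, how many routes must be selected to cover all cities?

4

R2, R3, R4, R5 together cover {Oxford, Hull, Bath, Norwich, Preston, Exeter, Chester, Truro, York} — every city.
No 3 of the 5 routes cover everything (all 10 triples fall short), so 4 is minimum.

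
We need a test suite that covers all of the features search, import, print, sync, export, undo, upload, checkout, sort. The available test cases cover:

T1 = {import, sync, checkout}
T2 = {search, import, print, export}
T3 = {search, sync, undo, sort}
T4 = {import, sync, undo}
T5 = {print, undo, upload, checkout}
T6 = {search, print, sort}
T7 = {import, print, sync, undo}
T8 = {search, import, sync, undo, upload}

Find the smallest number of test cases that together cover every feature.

T2, T3, T5 together cover {search, import, print, sync, export, undo, upload, checkout, sort} — every feature.
No 2 of the 8 test cases cover everything (all 28 pairs fall short), so 3 is minimum.
Greedy (largest uncovered first) would take T8, T2, T1, T3 — 4 test cases — but 3 suffice.

3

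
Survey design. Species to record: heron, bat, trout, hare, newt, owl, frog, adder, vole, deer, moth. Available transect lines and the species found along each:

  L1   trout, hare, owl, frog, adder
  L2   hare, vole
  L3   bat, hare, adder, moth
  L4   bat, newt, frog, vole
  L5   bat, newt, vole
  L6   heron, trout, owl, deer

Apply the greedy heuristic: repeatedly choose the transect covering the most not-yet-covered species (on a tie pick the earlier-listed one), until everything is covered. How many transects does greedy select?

Pick 1: L1 covers 5 new species (trout, hare, owl, frog, adder).
Pick 2: L4 covers 3 new species (bat, newt, vole).
Pick 3: L6 covers 2 new species (heron, deer).
Pick 4: L3 covers 1 new species (moth).
Greedy uses 4 transects. (The true minimum is 3.)

4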